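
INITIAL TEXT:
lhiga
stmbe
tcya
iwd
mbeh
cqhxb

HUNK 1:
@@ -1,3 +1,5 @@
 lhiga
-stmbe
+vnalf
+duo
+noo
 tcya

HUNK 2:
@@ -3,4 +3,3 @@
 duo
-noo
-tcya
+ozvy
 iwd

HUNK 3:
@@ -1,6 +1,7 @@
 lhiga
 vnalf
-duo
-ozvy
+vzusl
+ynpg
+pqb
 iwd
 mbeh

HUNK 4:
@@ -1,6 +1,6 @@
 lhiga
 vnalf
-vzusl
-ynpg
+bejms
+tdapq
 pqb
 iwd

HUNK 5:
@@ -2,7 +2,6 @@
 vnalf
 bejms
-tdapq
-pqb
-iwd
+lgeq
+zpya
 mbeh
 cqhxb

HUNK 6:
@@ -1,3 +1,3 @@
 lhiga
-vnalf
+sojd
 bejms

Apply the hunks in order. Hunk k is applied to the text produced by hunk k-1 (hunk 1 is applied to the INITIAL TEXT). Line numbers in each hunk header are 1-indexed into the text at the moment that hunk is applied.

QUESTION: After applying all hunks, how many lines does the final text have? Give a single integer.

Hunk 1: at line 1 remove [stmbe] add [vnalf,duo,noo] -> 8 lines: lhiga vnalf duo noo tcya iwd mbeh cqhxb
Hunk 2: at line 3 remove [noo,tcya] add [ozvy] -> 7 lines: lhiga vnalf duo ozvy iwd mbeh cqhxb
Hunk 3: at line 1 remove [duo,ozvy] add [vzusl,ynpg,pqb] -> 8 lines: lhiga vnalf vzusl ynpg pqb iwd mbeh cqhxb
Hunk 4: at line 1 remove [vzusl,ynpg] add [bejms,tdapq] -> 8 lines: lhiga vnalf bejms tdapq pqb iwd mbeh cqhxb
Hunk 5: at line 2 remove [tdapq,pqb,iwd] add [lgeq,zpya] -> 7 lines: lhiga vnalf bejms lgeq zpya mbeh cqhxb
Hunk 6: at line 1 remove [vnalf] add [sojd] -> 7 lines: lhiga sojd bejms lgeq zpya mbeh cqhxb
Final line count: 7

Answer: 7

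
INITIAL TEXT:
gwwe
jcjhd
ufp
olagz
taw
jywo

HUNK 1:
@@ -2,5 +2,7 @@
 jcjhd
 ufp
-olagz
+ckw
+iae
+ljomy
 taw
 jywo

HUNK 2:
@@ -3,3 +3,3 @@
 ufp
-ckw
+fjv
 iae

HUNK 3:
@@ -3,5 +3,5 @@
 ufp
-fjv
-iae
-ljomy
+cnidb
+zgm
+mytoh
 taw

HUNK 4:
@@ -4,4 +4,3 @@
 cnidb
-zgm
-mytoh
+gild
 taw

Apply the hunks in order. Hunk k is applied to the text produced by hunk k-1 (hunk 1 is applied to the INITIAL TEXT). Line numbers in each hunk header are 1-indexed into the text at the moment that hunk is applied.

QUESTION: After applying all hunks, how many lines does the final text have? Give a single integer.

Answer: 7

Derivation:
Hunk 1: at line 2 remove [olagz] add [ckw,iae,ljomy] -> 8 lines: gwwe jcjhd ufp ckw iae ljomy taw jywo
Hunk 2: at line 3 remove [ckw] add [fjv] -> 8 lines: gwwe jcjhd ufp fjv iae ljomy taw jywo
Hunk 3: at line 3 remove [fjv,iae,ljomy] add [cnidb,zgm,mytoh] -> 8 lines: gwwe jcjhd ufp cnidb zgm mytoh taw jywo
Hunk 4: at line 4 remove [zgm,mytoh] add [gild] -> 7 lines: gwwe jcjhd ufp cnidb gild taw jywo
Final line count: 7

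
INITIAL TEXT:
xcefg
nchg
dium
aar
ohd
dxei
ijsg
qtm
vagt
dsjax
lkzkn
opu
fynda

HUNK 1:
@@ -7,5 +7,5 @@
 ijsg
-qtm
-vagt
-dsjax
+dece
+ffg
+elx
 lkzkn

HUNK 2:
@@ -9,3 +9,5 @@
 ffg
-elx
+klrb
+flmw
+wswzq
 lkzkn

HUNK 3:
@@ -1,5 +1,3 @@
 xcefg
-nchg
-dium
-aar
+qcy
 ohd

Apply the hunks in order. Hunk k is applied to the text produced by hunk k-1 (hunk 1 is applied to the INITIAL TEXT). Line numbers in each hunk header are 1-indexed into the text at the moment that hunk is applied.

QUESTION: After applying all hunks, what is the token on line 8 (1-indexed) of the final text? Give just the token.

Answer: klrb

Derivation:
Hunk 1: at line 7 remove [qtm,vagt,dsjax] add [dece,ffg,elx] -> 13 lines: xcefg nchg dium aar ohd dxei ijsg dece ffg elx lkzkn opu fynda
Hunk 2: at line 9 remove [elx] add [klrb,flmw,wswzq] -> 15 lines: xcefg nchg dium aar ohd dxei ijsg dece ffg klrb flmw wswzq lkzkn opu fynda
Hunk 3: at line 1 remove [nchg,dium,aar] add [qcy] -> 13 lines: xcefg qcy ohd dxei ijsg dece ffg klrb flmw wswzq lkzkn opu fynda
Final line 8: klrb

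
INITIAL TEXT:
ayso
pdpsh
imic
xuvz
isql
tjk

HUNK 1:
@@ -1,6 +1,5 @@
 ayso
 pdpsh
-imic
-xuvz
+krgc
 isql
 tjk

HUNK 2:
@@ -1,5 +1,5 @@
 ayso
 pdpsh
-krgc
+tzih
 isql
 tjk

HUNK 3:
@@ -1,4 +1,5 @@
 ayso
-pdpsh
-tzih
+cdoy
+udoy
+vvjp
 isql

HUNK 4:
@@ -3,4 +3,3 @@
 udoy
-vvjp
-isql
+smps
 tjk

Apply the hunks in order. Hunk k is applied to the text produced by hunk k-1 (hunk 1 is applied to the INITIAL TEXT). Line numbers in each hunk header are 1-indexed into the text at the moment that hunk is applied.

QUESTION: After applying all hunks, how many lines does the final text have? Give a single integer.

Answer: 5

Derivation:
Hunk 1: at line 1 remove [imic,xuvz] add [krgc] -> 5 lines: ayso pdpsh krgc isql tjk
Hunk 2: at line 1 remove [krgc] add [tzih] -> 5 lines: ayso pdpsh tzih isql tjk
Hunk 3: at line 1 remove [pdpsh,tzih] add [cdoy,udoy,vvjp] -> 6 lines: ayso cdoy udoy vvjp isql tjk
Hunk 4: at line 3 remove [vvjp,isql] add [smps] -> 5 lines: ayso cdoy udoy smps tjk
Final line count: 5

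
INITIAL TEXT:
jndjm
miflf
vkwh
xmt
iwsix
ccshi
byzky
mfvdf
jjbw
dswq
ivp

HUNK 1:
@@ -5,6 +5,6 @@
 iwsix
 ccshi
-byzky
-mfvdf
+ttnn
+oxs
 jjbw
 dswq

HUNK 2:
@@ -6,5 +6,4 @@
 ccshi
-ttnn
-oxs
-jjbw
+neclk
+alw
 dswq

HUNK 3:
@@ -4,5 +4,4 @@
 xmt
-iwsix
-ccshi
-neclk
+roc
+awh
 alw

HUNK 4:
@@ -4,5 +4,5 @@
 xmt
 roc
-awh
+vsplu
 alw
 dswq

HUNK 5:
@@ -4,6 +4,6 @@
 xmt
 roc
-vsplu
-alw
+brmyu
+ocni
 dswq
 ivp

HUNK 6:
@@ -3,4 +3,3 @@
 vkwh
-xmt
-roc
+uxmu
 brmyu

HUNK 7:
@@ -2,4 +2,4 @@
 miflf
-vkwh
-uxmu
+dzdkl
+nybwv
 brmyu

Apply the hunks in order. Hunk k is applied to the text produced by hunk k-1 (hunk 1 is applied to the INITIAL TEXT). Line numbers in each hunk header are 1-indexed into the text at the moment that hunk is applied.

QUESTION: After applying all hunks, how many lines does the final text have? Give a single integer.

Hunk 1: at line 5 remove [byzky,mfvdf] add [ttnn,oxs] -> 11 lines: jndjm miflf vkwh xmt iwsix ccshi ttnn oxs jjbw dswq ivp
Hunk 2: at line 6 remove [ttnn,oxs,jjbw] add [neclk,alw] -> 10 lines: jndjm miflf vkwh xmt iwsix ccshi neclk alw dswq ivp
Hunk 3: at line 4 remove [iwsix,ccshi,neclk] add [roc,awh] -> 9 lines: jndjm miflf vkwh xmt roc awh alw dswq ivp
Hunk 4: at line 4 remove [awh] add [vsplu] -> 9 lines: jndjm miflf vkwh xmt roc vsplu alw dswq ivp
Hunk 5: at line 4 remove [vsplu,alw] add [brmyu,ocni] -> 9 lines: jndjm miflf vkwh xmt roc brmyu ocni dswq ivp
Hunk 6: at line 3 remove [xmt,roc] add [uxmu] -> 8 lines: jndjm miflf vkwh uxmu brmyu ocni dswq ivp
Hunk 7: at line 2 remove [vkwh,uxmu] add [dzdkl,nybwv] -> 8 lines: jndjm miflf dzdkl nybwv brmyu ocni dswq ivp
Final line count: 8

Answer: 8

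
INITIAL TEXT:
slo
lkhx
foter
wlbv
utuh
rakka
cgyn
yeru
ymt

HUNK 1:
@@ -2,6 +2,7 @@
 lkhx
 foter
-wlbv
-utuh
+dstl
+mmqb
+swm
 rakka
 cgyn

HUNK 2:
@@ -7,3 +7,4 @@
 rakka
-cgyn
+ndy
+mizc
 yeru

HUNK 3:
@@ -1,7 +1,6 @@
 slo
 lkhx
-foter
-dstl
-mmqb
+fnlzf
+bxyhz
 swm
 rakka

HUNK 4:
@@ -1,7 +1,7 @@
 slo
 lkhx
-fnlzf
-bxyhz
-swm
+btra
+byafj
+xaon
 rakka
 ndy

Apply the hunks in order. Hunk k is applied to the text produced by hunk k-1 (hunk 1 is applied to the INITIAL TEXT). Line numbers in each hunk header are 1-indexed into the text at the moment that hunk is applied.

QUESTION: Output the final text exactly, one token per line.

Answer: slo
lkhx
btra
byafj
xaon
rakka
ndy
mizc
yeru
ymt

Derivation:
Hunk 1: at line 2 remove [wlbv,utuh] add [dstl,mmqb,swm] -> 10 lines: slo lkhx foter dstl mmqb swm rakka cgyn yeru ymt
Hunk 2: at line 7 remove [cgyn] add [ndy,mizc] -> 11 lines: slo lkhx foter dstl mmqb swm rakka ndy mizc yeru ymt
Hunk 3: at line 1 remove [foter,dstl,mmqb] add [fnlzf,bxyhz] -> 10 lines: slo lkhx fnlzf bxyhz swm rakka ndy mizc yeru ymt
Hunk 4: at line 1 remove [fnlzf,bxyhz,swm] add [btra,byafj,xaon] -> 10 lines: slo lkhx btra byafj xaon rakka ndy mizc yeru ymt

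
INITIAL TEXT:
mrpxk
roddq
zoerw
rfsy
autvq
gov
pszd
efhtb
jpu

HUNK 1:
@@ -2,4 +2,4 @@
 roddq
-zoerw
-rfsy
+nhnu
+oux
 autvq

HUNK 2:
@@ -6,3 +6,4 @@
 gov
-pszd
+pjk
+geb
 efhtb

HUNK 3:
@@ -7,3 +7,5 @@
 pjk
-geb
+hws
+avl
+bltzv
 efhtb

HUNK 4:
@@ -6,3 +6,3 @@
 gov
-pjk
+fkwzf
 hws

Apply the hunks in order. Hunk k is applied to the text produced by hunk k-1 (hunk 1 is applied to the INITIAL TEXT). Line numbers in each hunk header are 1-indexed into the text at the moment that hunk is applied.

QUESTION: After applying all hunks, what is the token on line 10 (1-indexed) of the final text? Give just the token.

Answer: bltzv

Derivation:
Hunk 1: at line 2 remove [zoerw,rfsy] add [nhnu,oux] -> 9 lines: mrpxk roddq nhnu oux autvq gov pszd efhtb jpu
Hunk 2: at line 6 remove [pszd] add [pjk,geb] -> 10 lines: mrpxk roddq nhnu oux autvq gov pjk geb efhtb jpu
Hunk 3: at line 7 remove [geb] add [hws,avl,bltzv] -> 12 lines: mrpxk roddq nhnu oux autvq gov pjk hws avl bltzv efhtb jpu
Hunk 4: at line 6 remove [pjk] add [fkwzf] -> 12 lines: mrpxk roddq nhnu oux autvq gov fkwzf hws avl bltzv efhtb jpu
Final line 10: bltzv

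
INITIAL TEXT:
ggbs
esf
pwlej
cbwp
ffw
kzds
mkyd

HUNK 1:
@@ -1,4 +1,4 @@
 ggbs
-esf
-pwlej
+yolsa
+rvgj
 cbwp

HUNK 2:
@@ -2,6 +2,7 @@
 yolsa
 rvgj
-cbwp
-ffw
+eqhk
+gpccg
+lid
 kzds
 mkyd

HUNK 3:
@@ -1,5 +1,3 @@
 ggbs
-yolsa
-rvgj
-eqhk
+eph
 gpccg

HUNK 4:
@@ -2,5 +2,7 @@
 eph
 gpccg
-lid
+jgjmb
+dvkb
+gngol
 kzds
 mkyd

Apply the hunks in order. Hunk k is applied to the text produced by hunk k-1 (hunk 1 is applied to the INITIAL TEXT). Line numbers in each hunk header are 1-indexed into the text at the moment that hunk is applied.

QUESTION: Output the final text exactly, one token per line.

Hunk 1: at line 1 remove [esf,pwlej] add [yolsa,rvgj] -> 7 lines: ggbs yolsa rvgj cbwp ffw kzds mkyd
Hunk 2: at line 2 remove [cbwp,ffw] add [eqhk,gpccg,lid] -> 8 lines: ggbs yolsa rvgj eqhk gpccg lid kzds mkyd
Hunk 3: at line 1 remove [yolsa,rvgj,eqhk] add [eph] -> 6 lines: ggbs eph gpccg lid kzds mkyd
Hunk 4: at line 2 remove [lid] add [jgjmb,dvkb,gngol] -> 8 lines: ggbs eph gpccg jgjmb dvkb gngol kzds mkyd

Answer: ggbs
eph
gpccg
jgjmb
dvkb
gngol
kzds
mkyd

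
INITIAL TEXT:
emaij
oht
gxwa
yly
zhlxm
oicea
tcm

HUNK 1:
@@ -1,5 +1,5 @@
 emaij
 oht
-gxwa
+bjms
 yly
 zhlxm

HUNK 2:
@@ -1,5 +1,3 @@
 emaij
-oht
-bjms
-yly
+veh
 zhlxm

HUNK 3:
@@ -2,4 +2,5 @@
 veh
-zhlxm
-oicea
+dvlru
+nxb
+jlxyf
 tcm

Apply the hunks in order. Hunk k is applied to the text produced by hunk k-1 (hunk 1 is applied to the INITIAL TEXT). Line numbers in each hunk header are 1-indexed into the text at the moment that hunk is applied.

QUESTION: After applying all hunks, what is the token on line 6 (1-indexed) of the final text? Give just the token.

Hunk 1: at line 1 remove [gxwa] add [bjms] -> 7 lines: emaij oht bjms yly zhlxm oicea tcm
Hunk 2: at line 1 remove [oht,bjms,yly] add [veh] -> 5 lines: emaij veh zhlxm oicea tcm
Hunk 3: at line 2 remove [zhlxm,oicea] add [dvlru,nxb,jlxyf] -> 6 lines: emaij veh dvlru nxb jlxyf tcm
Final line 6: tcm

Answer: tcm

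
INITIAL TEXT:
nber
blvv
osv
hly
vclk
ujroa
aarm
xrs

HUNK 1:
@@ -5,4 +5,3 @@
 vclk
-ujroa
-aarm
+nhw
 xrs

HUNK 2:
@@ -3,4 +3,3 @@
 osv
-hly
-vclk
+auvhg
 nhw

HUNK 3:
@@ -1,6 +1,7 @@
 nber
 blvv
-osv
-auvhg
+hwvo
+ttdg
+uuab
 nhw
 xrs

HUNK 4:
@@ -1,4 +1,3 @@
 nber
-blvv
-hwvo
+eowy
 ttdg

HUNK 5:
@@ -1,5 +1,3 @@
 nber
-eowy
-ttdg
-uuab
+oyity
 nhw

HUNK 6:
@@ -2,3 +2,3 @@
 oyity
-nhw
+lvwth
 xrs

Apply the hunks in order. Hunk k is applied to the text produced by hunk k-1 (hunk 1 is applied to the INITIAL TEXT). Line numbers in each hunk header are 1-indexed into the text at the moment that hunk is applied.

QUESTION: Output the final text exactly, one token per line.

Hunk 1: at line 5 remove [ujroa,aarm] add [nhw] -> 7 lines: nber blvv osv hly vclk nhw xrs
Hunk 2: at line 3 remove [hly,vclk] add [auvhg] -> 6 lines: nber blvv osv auvhg nhw xrs
Hunk 3: at line 1 remove [osv,auvhg] add [hwvo,ttdg,uuab] -> 7 lines: nber blvv hwvo ttdg uuab nhw xrs
Hunk 4: at line 1 remove [blvv,hwvo] add [eowy] -> 6 lines: nber eowy ttdg uuab nhw xrs
Hunk 5: at line 1 remove [eowy,ttdg,uuab] add [oyity] -> 4 lines: nber oyity nhw xrs
Hunk 6: at line 2 remove [nhw] add [lvwth] -> 4 lines: nber oyity lvwth xrs

Answer: nber
oyity
lvwth
xrs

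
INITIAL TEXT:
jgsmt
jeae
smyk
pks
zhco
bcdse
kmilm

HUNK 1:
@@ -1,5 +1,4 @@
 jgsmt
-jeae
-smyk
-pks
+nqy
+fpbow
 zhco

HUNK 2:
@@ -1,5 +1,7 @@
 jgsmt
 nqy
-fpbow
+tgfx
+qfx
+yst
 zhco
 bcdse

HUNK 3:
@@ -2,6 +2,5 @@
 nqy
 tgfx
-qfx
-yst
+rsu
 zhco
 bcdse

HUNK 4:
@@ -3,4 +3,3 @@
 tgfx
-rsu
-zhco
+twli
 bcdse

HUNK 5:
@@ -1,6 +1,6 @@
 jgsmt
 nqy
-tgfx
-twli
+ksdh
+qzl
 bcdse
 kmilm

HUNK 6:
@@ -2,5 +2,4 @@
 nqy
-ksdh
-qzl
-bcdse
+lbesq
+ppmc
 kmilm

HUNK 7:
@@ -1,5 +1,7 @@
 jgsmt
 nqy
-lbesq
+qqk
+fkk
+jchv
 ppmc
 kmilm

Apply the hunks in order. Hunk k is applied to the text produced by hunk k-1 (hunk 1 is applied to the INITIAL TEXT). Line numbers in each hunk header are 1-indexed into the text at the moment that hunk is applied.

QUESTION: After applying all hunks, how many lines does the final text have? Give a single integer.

Hunk 1: at line 1 remove [jeae,smyk,pks] add [nqy,fpbow] -> 6 lines: jgsmt nqy fpbow zhco bcdse kmilm
Hunk 2: at line 1 remove [fpbow] add [tgfx,qfx,yst] -> 8 lines: jgsmt nqy tgfx qfx yst zhco bcdse kmilm
Hunk 3: at line 2 remove [qfx,yst] add [rsu] -> 7 lines: jgsmt nqy tgfx rsu zhco bcdse kmilm
Hunk 4: at line 3 remove [rsu,zhco] add [twli] -> 6 lines: jgsmt nqy tgfx twli bcdse kmilm
Hunk 5: at line 1 remove [tgfx,twli] add [ksdh,qzl] -> 6 lines: jgsmt nqy ksdh qzl bcdse kmilm
Hunk 6: at line 2 remove [ksdh,qzl,bcdse] add [lbesq,ppmc] -> 5 lines: jgsmt nqy lbesq ppmc kmilm
Hunk 7: at line 1 remove [lbesq] add [qqk,fkk,jchv] -> 7 lines: jgsmt nqy qqk fkk jchv ppmc kmilm
Final line count: 7

Answer: 7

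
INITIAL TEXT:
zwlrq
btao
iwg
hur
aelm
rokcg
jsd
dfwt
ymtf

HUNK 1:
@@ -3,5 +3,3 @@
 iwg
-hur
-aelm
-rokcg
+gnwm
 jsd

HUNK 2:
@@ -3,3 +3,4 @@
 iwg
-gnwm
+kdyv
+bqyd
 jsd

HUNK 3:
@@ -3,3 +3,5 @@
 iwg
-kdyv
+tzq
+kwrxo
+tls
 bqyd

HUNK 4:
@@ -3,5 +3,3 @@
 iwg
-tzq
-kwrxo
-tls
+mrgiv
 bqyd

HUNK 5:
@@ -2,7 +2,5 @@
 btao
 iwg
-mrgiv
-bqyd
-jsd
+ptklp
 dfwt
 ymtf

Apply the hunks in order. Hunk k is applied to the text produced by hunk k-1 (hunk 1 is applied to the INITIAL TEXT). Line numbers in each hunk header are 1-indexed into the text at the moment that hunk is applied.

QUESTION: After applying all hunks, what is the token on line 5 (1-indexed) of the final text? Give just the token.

Hunk 1: at line 3 remove [hur,aelm,rokcg] add [gnwm] -> 7 lines: zwlrq btao iwg gnwm jsd dfwt ymtf
Hunk 2: at line 3 remove [gnwm] add [kdyv,bqyd] -> 8 lines: zwlrq btao iwg kdyv bqyd jsd dfwt ymtf
Hunk 3: at line 3 remove [kdyv] add [tzq,kwrxo,tls] -> 10 lines: zwlrq btao iwg tzq kwrxo tls bqyd jsd dfwt ymtf
Hunk 4: at line 3 remove [tzq,kwrxo,tls] add [mrgiv] -> 8 lines: zwlrq btao iwg mrgiv bqyd jsd dfwt ymtf
Hunk 5: at line 2 remove [mrgiv,bqyd,jsd] add [ptklp] -> 6 lines: zwlrq btao iwg ptklp dfwt ymtf
Final line 5: dfwt

Answer: dfwt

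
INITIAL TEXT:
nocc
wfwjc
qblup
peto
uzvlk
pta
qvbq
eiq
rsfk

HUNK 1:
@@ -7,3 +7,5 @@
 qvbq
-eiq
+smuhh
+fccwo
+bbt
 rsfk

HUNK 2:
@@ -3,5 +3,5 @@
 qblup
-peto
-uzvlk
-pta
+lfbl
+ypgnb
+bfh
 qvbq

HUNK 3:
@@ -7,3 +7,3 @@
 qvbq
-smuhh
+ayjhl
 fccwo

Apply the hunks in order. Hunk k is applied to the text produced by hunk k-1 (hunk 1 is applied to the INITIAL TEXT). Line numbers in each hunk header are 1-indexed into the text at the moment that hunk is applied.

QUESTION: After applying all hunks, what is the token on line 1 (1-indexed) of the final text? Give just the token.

Hunk 1: at line 7 remove [eiq] add [smuhh,fccwo,bbt] -> 11 lines: nocc wfwjc qblup peto uzvlk pta qvbq smuhh fccwo bbt rsfk
Hunk 2: at line 3 remove [peto,uzvlk,pta] add [lfbl,ypgnb,bfh] -> 11 lines: nocc wfwjc qblup lfbl ypgnb bfh qvbq smuhh fccwo bbt rsfk
Hunk 3: at line 7 remove [smuhh] add [ayjhl] -> 11 lines: nocc wfwjc qblup lfbl ypgnb bfh qvbq ayjhl fccwo bbt rsfk
Final line 1: nocc

Answer: nocc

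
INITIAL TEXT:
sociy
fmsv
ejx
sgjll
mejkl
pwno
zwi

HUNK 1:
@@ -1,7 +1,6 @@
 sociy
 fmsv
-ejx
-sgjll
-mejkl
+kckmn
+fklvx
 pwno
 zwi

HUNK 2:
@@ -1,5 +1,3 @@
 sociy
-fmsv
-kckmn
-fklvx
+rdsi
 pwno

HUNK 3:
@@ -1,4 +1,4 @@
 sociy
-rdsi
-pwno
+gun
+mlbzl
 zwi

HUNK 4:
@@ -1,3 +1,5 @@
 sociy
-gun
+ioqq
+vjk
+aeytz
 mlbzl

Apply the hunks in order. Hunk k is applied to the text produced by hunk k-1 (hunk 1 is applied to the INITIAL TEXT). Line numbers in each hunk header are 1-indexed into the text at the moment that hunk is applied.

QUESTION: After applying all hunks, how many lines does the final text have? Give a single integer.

Hunk 1: at line 1 remove [ejx,sgjll,mejkl] add [kckmn,fklvx] -> 6 lines: sociy fmsv kckmn fklvx pwno zwi
Hunk 2: at line 1 remove [fmsv,kckmn,fklvx] add [rdsi] -> 4 lines: sociy rdsi pwno zwi
Hunk 3: at line 1 remove [rdsi,pwno] add [gun,mlbzl] -> 4 lines: sociy gun mlbzl zwi
Hunk 4: at line 1 remove [gun] add [ioqq,vjk,aeytz] -> 6 lines: sociy ioqq vjk aeytz mlbzl zwi
Final line count: 6

Answer: 6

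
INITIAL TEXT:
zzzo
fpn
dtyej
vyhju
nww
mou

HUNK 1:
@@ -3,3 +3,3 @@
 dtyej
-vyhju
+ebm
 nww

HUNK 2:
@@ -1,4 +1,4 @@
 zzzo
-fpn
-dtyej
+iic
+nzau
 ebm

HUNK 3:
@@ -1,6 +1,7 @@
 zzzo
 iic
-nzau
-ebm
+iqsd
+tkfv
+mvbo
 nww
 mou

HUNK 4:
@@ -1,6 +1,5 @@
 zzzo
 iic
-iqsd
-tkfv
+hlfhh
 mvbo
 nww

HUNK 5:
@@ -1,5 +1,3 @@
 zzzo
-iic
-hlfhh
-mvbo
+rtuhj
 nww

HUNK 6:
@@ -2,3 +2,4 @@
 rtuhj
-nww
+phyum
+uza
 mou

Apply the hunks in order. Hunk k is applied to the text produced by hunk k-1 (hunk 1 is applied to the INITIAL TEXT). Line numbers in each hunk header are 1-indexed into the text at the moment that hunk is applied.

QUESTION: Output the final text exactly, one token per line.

Answer: zzzo
rtuhj
phyum
uza
mou

Derivation:
Hunk 1: at line 3 remove [vyhju] add [ebm] -> 6 lines: zzzo fpn dtyej ebm nww mou
Hunk 2: at line 1 remove [fpn,dtyej] add [iic,nzau] -> 6 lines: zzzo iic nzau ebm nww mou
Hunk 3: at line 1 remove [nzau,ebm] add [iqsd,tkfv,mvbo] -> 7 lines: zzzo iic iqsd tkfv mvbo nww mou
Hunk 4: at line 1 remove [iqsd,tkfv] add [hlfhh] -> 6 lines: zzzo iic hlfhh mvbo nww mou
Hunk 5: at line 1 remove [iic,hlfhh,mvbo] add [rtuhj] -> 4 lines: zzzo rtuhj nww mou
Hunk 6: at line 2 remove [nww] add [phyum,uza] -> 5 lines: zzzo rtuhj phyum uza mou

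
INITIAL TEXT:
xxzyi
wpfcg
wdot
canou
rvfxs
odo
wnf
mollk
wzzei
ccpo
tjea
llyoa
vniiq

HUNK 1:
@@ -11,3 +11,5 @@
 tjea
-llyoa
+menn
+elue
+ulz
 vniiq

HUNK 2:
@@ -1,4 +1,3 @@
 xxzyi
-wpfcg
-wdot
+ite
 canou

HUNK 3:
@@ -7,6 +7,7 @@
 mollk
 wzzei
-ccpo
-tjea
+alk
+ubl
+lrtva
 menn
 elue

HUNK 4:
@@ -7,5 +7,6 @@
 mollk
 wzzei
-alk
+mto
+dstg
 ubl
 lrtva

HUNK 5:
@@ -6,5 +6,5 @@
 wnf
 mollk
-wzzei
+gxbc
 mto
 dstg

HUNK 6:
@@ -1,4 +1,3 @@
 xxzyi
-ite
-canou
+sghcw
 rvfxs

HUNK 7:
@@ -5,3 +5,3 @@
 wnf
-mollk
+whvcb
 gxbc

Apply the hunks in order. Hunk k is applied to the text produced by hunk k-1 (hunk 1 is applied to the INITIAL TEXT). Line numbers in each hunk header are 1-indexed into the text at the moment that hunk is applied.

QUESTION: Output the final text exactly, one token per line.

Answer: xxzyi
sghcw
rvfxs
odo
wnf
whvcb
gxbc
mto
dstg
ubl
lrtva
menn
elue
ulz
vniiq

Derivation:
Hunk 1: at line 11 remove [llyoa] add [menn,elue,ulz] -> 15 lines: xxzyi wpfcg wdot canou rvfxs odo wnf mollk wzzei ccpo tjea menn elue ulz vniiq
Hunk 2: at line 1 remove [wpfcg,wdot] add [ite] -> 14 lines: xxzyi ite canou rvfxs odo wnf mollk wzzei ccpo tjea menn elue ulz vniiq
Hunk 3: at line 7 remove [ccpo,tjea] add [alk,ubl,lrtva] -> 15 lines: xxzyi ite canou rvfxs odo wnf mollk wzzei alk ubl lrtva menn elue ulz vniiq
Hunk 4: at line 7 remove [alk] add [mto,dstg] -> 16 lines: xxzyi ite canou rvfxs odo wnf mollk wzzei mto dstg ubl lrtva menn elue ulz vniiq
Hunk 5: at line 6 remove [wzzei] add [gxbc] -> 16 lines: xxzyi ite canou rvfxs odo wnf mollk gxbc mto dstg ubl lrtva menn elue ulz vniiq
Hunk 6: at line 1 remove [ite,canou] add [sghcw] -> 15 lines: xxzyi sghcw rvfxs odo wnf mollk gxbc mto dstg ubl lrtva menn elue ulz vniiq
Hunk 7: at line 5 remove [mollk] add [whvcb] -> 15 lines: xxzyi sghcw rvfxs odo wnf whvcb gxbc mto dstg ubl lrtva menn elue ulz vniiq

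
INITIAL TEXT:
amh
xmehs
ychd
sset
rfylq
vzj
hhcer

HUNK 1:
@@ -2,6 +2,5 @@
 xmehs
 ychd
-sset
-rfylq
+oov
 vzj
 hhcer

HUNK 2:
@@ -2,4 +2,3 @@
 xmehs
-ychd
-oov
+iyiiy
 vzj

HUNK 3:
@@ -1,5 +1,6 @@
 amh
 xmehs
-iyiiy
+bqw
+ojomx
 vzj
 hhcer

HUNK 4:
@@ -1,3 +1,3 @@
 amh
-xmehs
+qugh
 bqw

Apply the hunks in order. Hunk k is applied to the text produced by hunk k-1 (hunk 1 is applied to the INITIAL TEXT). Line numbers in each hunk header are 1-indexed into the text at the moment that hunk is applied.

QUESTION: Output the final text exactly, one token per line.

Answer: amh
qugh
bqw
ojomx
vzj
hhcer

Derivation:
Hunk 1: at line 2 remove [sset,rfylq] add [oov] -> 6 lines: amh xmehs ychd oov vzj hhcer
Hunk 2: at line 2 remove [ychd,oov] add [iyiiy] -> 5 lines: amh xmehs iyiiy vzj hhcer
Hunk 3: at line 1 remove [iyiiy] add [bqw,ojomx] -> 6 lines: amh xmehs bqw ojomx vzj hhcer
Hunk 4: at line 1 remove [xmehs] add [qugh] -> 6 lines: amh qugh bqw ojomx vzj hhcer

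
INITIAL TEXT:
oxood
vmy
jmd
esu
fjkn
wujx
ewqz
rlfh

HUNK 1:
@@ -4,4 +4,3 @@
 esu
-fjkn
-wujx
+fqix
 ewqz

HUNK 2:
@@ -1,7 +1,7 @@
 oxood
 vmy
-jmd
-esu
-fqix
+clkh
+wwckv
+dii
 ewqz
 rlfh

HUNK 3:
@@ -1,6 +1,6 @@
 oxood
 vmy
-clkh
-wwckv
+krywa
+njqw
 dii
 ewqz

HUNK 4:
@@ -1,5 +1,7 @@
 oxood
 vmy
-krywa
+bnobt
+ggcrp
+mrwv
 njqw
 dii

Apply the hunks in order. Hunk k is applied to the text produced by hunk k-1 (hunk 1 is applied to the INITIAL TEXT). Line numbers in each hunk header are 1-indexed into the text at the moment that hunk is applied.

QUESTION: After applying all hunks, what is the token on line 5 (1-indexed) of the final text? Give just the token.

Answer: mrwv

Derivation:
Hunk 1: at line 4 remove [fjkn,wujx] add [fqix] -> 7 lines: oxood vmy jmd esu fqix ewqz rlfh
Hunk 2: at line 1 remove [jmd,esu,fqix] add [clkh,wwckv,dii] -> 7 lines: oxood vmy clkh wwckv dii ewqz rlfh
Hunk 3: at line 1 remove [clkh,wwckv] add [krywa,njqw] -> 7 lines: oxood vmy krywa njqw dii ewqz rlfh
Hunk 4: at line 1 remove [krywa] add [bnobt,ggcrp,mrwv] -> 9 lines: oxood vmy bnobt ggcrp mrwv njqw dii ewqz rlfh
Final line 5: mrwv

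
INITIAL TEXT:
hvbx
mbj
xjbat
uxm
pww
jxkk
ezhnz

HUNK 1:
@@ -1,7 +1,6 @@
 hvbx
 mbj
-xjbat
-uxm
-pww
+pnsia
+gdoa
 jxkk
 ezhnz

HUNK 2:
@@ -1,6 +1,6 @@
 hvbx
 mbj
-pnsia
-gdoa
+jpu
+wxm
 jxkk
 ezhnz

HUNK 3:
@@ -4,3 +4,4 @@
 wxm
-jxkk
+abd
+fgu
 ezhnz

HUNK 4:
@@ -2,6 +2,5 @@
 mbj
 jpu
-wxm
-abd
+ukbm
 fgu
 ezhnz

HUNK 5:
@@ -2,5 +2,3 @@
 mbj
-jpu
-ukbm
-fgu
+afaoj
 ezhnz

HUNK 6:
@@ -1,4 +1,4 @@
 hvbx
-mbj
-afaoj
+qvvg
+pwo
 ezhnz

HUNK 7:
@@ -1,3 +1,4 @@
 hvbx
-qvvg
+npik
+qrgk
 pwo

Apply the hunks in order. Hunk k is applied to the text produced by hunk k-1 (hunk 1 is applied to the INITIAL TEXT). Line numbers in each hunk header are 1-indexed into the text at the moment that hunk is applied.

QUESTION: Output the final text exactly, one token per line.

Answer: hvbx
npik
qrgk
pwo
ezhnz

Derivation:
Hunk 1: at line 1 remove [xjbat,uxm,pww] add [pnsia,gdoa] -> 6 lines: hvbx mbj pnsia gdoa jxkk ezhnz
Hunk 2: at line 1 remove [pnsia,gdoa] add [jpu,wxm] -> 6 lines: hvbx mbj jpu wxm jxkk ezhnz
Hunk 3: at line 4 remove [jxkk] add [abd,fgu] -> 7 lines: hvbx mbj jpu wxm abd fgu ezhnz
Hunk 4: at line 2 remove [wxm,abd] add [ukbm] -> 6 lines: hvbx mbj jpu ukbm fgu ezhnz
Hunk 5: at line 2 remove [jpu,ukbm,fgu] add [afaoj] -> 4 lines: hvbx mbj afaoj ezhnz
Hunk 6: at line 1 remove [mbj,afaoj] add [qvvg,pwo] -> 4 lines: hvbx qvvg pwo ezhnz
Hunk 7: at line 1 remove [qvvg] add [npik,qrgk] -> 5 lines: hvbx npik qrgk pwo ezhnz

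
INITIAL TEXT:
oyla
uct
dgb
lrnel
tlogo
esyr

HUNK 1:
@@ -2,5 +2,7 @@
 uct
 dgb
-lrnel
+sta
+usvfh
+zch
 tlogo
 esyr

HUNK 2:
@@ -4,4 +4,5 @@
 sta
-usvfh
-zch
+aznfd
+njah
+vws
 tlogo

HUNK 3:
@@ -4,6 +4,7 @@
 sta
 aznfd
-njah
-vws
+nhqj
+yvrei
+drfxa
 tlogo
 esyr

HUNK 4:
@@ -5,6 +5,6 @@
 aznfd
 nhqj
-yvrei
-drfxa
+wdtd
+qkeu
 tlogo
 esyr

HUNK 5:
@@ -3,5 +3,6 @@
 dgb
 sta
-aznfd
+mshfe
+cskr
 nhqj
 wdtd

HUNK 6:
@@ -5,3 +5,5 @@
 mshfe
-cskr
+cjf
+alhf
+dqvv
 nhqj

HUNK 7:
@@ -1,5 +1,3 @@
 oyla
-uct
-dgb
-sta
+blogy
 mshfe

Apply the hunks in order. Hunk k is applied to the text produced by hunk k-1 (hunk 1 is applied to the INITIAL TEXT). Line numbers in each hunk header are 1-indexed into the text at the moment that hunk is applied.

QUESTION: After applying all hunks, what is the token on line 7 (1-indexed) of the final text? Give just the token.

Answer: nhqj

Derivation:
Hunk 1: at line 2 remove [lrnel] add [sta,usvfh,zch] -> 8 lines: oyla uct dgb sta usvfh zch tlogo esyr
Hunk 2: at line 4 remove [usvfh,zch] add [aznfd,njah,vws] -> 9 lines: oyla uct dgb sta aznfd njah vws tlogo esyr
Hunk 3: at line 4 remove [njah,vws] add [nhqj,yvrei,drfxa] -> 10 lines: oyla uct dgb sta aznfd nhqj yvrei drfxa tlogo esyr
Hunk 4: at line 5 remove [yvrei,drfxa] add [wdtd,qkeu] -> 10 lines: oyla uct dgb sta aznfd nhqj wdtd qkeu tlogo esyr
Hunk 5: at line 3 remove [aznfd] add [mshfe,cskr] -> 11 lines: oyla uct dgb sta mshfe cskr nhqj wdtd qkeu tlogo esyr
Hunk 6: at line 5 remove [cskr] add [cjf,alhf,dqvv] -> 13 lines: oyla uct dgb sta mshfe cjf alhf dqvv nhqj wdtd qkeu tlogo esyr
Hunk 7: at line 1 remove [uct,dgb,sta] add [blogy] -> 11 lines: oyla blogy mshfe cjf alhf dqvv nhqj wdtd qkeu tlogo esyr
Final line 7: nhqj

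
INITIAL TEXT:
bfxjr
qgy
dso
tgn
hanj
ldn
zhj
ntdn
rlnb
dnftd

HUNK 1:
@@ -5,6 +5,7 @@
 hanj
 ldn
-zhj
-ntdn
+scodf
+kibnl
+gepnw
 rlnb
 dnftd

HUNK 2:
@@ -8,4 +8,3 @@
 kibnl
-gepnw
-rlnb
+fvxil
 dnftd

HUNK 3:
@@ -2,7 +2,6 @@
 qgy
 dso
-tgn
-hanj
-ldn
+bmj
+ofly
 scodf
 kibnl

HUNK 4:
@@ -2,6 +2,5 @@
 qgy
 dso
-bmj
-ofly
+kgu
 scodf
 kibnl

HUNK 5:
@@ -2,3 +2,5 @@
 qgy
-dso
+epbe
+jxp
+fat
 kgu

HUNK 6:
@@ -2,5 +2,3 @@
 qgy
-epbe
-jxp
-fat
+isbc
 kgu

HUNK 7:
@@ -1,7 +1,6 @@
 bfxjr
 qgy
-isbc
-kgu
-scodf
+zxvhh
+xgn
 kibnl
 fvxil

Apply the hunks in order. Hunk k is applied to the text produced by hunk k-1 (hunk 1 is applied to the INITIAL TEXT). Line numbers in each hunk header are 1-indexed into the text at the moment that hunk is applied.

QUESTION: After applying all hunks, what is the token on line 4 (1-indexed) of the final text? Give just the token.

Hunk 1: at line 5 remove [zhj,ntdn] add [scodf,kibnl,gepnw] -> 11 lines: bfxjr qgy dso tgn hanj ldn scodf kibnl gepnw rlnb dnftd
Hunk 2: at line 8 remove [gepnw,rlnb] add [fvxil] -> 10 lines: bfxjr qgy dso tgn hanj ldn scodf kibnl fvxil dnftd
Hunk 3: at line 2 remove [tgn,hanj,ldn] add [bmj,ofly] -> 9 lines: bfxjr qgy dso bmj ofly scodf kibnl fvxil dnftd
Hunk 4: at line 2 remove [bmj,ofly] add [kgu] -> 8 lines: bfxjr qgy dso kgu scodf kibnl fvxil dnftd
Hunk 5: at line 2 remove [dso] add [epbe,jxp,fat] -> 10 lines: bfxjr qgy epbe jxp fat kgu scodf kibnl fvxil dnftd
Hunk 6: at line 2 remove [epbe,jxp,fat] add [isbc] -> 8 lines: bfxjr qgy isbc kgu scodf kibnl fvxil dnftd
Hunk 7: at line 1 remove [isbc,kgu,scodf] add [zxvhh,xgn] -> 7 lines: bfxjr qgy zxvhh xgn kibnl fvxil dnftd
Final line 4: xgn

Answer: xgn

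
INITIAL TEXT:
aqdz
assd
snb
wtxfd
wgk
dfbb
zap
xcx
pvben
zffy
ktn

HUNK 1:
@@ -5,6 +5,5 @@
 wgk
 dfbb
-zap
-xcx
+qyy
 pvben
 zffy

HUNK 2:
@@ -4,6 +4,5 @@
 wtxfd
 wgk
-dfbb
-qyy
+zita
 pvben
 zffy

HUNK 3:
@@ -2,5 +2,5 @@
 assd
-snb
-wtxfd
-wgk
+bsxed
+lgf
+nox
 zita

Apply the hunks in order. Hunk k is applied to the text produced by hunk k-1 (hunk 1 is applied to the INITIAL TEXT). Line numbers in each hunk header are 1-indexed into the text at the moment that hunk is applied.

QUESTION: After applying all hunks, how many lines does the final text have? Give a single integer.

Answer: 9

Derivation:
Hunk 1: at line 5 remove [zap,xcx] add [qyy] -> 10 lines: aqdz assd snb wtxfd wgk dfbb qyy pvben zffy ktn
Hunk 2: at line 4 remove [dfbb,qyy] add [zita] -> 9 lines: aqdz assd snb wtxfd wgk zita pvben zffy ktn
Hunk 3: at line 2 remove [snb,wtxfd,wgk] add [bsxed,lgf,nox] -> 9 lines: aqdz assd bsxed lgf nox zita pvben zffy ktn
Final line count: 9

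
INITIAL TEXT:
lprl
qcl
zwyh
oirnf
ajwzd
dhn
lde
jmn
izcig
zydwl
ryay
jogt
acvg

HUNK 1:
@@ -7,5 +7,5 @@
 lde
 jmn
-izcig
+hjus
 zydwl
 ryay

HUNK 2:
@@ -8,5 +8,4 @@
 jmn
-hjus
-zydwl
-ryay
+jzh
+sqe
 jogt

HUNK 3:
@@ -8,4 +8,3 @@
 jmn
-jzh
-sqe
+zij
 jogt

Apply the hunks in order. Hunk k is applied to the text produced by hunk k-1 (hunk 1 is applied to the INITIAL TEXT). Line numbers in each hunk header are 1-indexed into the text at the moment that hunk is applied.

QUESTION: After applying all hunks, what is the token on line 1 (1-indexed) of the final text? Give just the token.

Answer: lprl

Derivation:
Hunk 1: at line 7 remove [izcig] add [hjus] -> 13 lines: lprl qcl zwyh oirnf ajwzd dhn lde jmn hjus zydwl ryay jogt acvg
Hunk 2: at line 8 remove [hjus,zydwl,ryay] add [jzh,sqe] -> 12 lines: lprl qcl zwyh oirnf ajwzd dhn lde jmn jzh sqe jogt acvg
Hunk 3: at line 8 remove [jzh,sqe] add [zij] -> 11 lines: lprl qcl zwyh oirnf ajwzd dhn lde jmn zij jogt acvg
Final line 1: lprl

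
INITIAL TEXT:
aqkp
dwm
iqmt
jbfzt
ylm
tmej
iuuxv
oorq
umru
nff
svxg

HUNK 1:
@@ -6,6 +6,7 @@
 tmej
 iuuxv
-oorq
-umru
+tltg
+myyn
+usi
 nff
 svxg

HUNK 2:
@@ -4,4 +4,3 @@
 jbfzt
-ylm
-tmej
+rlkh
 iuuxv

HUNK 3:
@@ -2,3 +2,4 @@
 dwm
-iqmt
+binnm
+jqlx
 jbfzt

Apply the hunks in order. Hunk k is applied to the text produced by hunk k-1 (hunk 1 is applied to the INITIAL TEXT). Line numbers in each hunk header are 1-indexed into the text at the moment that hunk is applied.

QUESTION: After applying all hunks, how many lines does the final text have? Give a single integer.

Hunk 1: at line 6 remove [oorq,umru] add [tltg,myyn,usi] -> 12 lines: aqkp dwm iqmt jbfzt ylm tmej iuuxv tltg myyn usi nff svxg
Hunk 2: at line 4 remove [ylm,tmej] add [rlkh] -> 11 lines: aqkp dwm iqmt jbfzt rlkh iuuxv tltg myyn usi nff svxg
Hunk 3: at line 2 remove [iqmt] add [binnm,jqlx] -> 12 lines: aqkp dwm binnm jqlx jbfzt rlkh iuuxv tltg myyn usi nff svxg
Final line count: 12

Answer: 12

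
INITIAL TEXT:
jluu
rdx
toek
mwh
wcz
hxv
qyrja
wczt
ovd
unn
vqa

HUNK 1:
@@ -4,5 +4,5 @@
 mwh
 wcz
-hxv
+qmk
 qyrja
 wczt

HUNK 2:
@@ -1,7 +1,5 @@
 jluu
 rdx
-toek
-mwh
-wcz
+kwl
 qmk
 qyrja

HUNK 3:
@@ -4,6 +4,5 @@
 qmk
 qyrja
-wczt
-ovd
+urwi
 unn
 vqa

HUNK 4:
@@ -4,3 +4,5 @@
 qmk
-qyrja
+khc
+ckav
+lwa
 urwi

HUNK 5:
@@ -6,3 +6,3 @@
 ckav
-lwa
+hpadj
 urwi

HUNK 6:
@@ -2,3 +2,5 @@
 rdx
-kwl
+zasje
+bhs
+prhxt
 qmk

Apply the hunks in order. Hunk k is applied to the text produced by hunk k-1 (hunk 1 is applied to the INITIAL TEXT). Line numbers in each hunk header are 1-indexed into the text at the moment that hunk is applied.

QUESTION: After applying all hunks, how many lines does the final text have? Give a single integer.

Hunk 1: at line 4 remove [hxv] add [qmk] -> 11 lines: jluu rdx toek mwh wcz qmk qyrja wczt ovd unn vqa
Hunk 2: at line 1 remove [toek,mwh,wcz] add [kwl] -> 9 lines: jluu rdx kwl qmk qyrja wczt ovd unn vqa
Hunk 3: at line 4 remove [wczt,ovd] add [urwi] -> 8 lines: jluu rdx kwl qmk qyrja urwi unn vqa
Hunk 4: at line 4 remove [qyrja] add [khc,ckav,lwa] -> 10 lines: jluu rdx kwl qmk khc ckav lwa urwi unn vqa
Hunk 5: at line 6 remove [lwa] add [hpadj] -> 10 lines: jluu rdx kwl qmk khc ckav hpadj urwi unn vqa
Hunk 6: at line 2 remove [kwl] add [zasje,bhs,prhxt] -> 12 lines: jluu rdx zasje bhs prhxt qmk khc ckav hpadj urwi unn vqa
Final line count: 12

Answer: 12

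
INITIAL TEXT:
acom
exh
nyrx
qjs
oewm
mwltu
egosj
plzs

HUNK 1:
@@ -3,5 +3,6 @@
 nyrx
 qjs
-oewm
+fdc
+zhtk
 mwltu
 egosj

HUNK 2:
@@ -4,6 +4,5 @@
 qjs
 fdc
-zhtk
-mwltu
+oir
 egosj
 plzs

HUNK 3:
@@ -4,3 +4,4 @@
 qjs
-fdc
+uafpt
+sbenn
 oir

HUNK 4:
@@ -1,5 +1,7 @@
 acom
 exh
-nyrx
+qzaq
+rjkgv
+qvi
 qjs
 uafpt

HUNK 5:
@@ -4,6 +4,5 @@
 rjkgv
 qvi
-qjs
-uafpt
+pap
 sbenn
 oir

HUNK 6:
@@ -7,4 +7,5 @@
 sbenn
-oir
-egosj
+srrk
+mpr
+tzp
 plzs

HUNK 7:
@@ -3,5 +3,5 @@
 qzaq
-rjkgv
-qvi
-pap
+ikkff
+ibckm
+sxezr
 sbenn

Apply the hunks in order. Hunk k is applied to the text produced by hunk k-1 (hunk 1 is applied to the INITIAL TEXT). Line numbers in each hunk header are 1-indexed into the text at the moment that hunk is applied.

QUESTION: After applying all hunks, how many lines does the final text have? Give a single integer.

Answer: 11

Derivation:
Hunk 1: at line 3 remove [oewm] add [fdc,zhtk] -> 9 lines: acom exh nyrx qjs fdc zhtk mwltu egosj plzs
Hunk 2: at line 4 remove [zhtk,mwltu] add [oir] -> 8 lines: acom exh nyrx qjs fdc oir egosj plzs
Hunk 3: at line 4 remove [fdc] add [uafpt,sbenn] -> 9 lines: acom exh nyrx qjs uafpt sbenn oir egosj plzs
Hunk 4: at line 1 remove [nyrx] add [qzaq,rjkgv,qvi] -> 11 lines: acom exh qzaq rjkgv qvi qjs uafpt sbenn oir egosj plzs
Hunk 5: at line 4 remove [qjs,uafpt] add [pap] -> 10 lines: acom exh qzaq rjkgv qvi pap sbenn oir egosj plzs
Hunk 6: at line 7 remove [oir,egosj] add [srrk,mpr,tzp] -> 11 lines: acom exh qzaq rjkgv qvi pap sbenn srrk mpr tzp plzs
Hunk 7: at line 3 remove [rjkgv,qvi,pap] add [ikkff,ibckm,sxezr] -> 11 lines: acom exh qzaq ikkff ibckm sxezr sbenn srrk mpr tzp plzs
Final line count: 11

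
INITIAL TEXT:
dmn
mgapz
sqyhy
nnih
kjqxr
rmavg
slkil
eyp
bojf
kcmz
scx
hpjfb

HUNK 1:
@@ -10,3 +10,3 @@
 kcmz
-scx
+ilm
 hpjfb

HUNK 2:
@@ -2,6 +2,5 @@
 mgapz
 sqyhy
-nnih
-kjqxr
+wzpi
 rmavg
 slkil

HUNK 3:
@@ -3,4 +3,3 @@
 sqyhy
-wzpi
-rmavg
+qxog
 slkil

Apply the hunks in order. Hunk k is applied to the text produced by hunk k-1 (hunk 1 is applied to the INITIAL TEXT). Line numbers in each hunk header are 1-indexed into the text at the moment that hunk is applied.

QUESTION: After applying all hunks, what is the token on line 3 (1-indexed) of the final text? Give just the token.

Hunk 1: at line 10 remove [scx] add [ilm] -> 12 lines: dmn mgapz sqyhy nnih kjqxr rmavg slkil eyp bojf kcmz ilm hpjfb
Hunk 2: at line 2 remove [nnih,kjqxr] add [wzpi] -> 11 lines: dmn mgapz sqyhy wzpi rmavg slkil eyp bojf kcmz ilm hpjfb
Hunk 3: at line 3 remove [wzpi,rmavg] add [qxog] -> 10 lines: dmn mgapz sqyhy qxog slkil eyp bojf kcmz ilm hpjfb
Final line 3: sqyhy

Answer: sqyhy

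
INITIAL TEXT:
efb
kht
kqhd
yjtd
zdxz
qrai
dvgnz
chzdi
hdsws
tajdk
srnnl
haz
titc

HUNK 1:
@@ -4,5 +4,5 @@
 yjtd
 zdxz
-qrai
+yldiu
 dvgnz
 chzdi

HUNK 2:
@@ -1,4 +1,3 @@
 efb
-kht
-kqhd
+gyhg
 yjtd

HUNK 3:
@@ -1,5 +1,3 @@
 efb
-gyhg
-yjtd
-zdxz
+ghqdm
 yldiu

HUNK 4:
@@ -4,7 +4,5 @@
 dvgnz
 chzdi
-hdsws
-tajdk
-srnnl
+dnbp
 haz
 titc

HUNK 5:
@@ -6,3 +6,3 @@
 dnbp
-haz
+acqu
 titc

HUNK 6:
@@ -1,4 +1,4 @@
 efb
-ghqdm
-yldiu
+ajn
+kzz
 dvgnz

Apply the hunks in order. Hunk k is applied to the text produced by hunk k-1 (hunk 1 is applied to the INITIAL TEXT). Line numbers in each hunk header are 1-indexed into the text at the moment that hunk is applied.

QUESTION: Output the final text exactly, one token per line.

Answer: efb
ajn
kzz
dvgnz
chzdi
dnbp
acqu
titc

Derivation:
Hunk 1: at line 4 remove [qrai] add [yldiu] -> 13 lines: efb kht kqhd yjtd zdxz yldiu dvgnz chzdi hdsws tajdk srnnl haz titc
Hunk 2: at line 1 remove [kht,kqhd] add [gyhg] -> 12 lines: efb gyhg yjtd zdxz yldiu dvgnz chzdi hdsws tajdk srnnl haz titc
Hunk 3: at line 1 remove [gyhg,yjtd,zdxz] add [ghqdm] -> 10 lines: efb ghqdm yldiu dvgnz chzdi hdsws tajdk srnnl haz titc
Hunk 4: at line 4 remove [hdsws,tajdk,srnnl] add [dnbp] -> 8 lines: efb ghqdm yldiu dvgnz chzdi dnbp haz titc
Hunk 5: at line 6 remove [haz] add [acqu] -> 8 lines: efb ghqdm yldiu dvgnz chzdi dnbp acqu titc
Hunk 6: at line 1 remove [ghqdm,yldiu] add [ajn,kzz] -> 8 lines: efb ajn kzz dvgnz chzdi dnbp acqu titc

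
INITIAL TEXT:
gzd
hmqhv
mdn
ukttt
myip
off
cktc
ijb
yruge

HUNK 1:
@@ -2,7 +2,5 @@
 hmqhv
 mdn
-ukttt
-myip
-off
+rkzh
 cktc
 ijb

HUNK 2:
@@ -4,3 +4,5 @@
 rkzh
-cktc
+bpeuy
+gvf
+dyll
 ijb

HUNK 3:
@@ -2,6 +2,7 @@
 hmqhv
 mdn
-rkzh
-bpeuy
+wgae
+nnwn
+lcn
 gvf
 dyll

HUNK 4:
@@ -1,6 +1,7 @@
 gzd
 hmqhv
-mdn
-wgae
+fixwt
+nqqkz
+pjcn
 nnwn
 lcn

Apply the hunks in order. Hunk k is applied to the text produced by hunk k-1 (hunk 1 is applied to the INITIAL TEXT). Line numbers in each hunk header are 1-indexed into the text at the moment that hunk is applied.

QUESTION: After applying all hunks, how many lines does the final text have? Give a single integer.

Hunk 1: at line 2 remove [ukttt,myip,off] add [rkzh] -> 7 lines: gzd hmqhv mdn rkzh cktc ijb yruge
Hunk 2: at line 4 remove [cktc] add [bpeuy,gvf,dyll] -> 9 lines: gzd hmqhv mdn rkzh bpeuy gvf dyll ijb yruge
Hunk 3: at line 2 remove [rkzh,bpeuy] add [wgae,nnwn,lcn] -> 10 lines: gzd hmqhv mdn wgae nnwn lcn gvf dyll ijb yruge
Hunk 4: at line 1 remove [mdn,wgae] add [fixwt,nqqkz,pjcn] -> 11 lines: gzd hmqhv fixwt nqqkz pjcn nnwn lcn gvf dyll ijb yruge
Final line count: 11

Answer: 11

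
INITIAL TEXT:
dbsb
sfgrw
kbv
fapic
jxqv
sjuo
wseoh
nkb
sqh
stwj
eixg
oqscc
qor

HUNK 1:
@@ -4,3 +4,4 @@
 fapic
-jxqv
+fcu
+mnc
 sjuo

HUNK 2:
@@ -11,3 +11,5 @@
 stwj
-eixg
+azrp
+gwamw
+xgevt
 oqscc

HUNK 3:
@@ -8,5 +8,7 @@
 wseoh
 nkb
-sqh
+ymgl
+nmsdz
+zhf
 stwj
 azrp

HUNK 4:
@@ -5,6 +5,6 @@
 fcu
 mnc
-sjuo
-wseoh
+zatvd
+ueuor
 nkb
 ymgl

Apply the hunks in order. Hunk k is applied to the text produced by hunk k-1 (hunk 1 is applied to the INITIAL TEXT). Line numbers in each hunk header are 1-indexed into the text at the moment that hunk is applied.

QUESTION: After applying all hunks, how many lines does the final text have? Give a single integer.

Hunk 1: at line 4 remove [jxqv] add [fcu,mnc] -> 14 lines: dbsb sfgrw kbv fapic fcu mnc sjuo wseoh nkb sqh stwj eixg oqscc qor
Hunk 2: at line 11 remove [eixg] add [azrp,gwamw,xgevt] -> 16 lines: dbsb sfgrw kbv fapic fcu mnc sjuo wseoh nkb sqh stwj azrp gwamw xgevt oqscc qor
Hunk 3: at line 8 remove [sqh] add [ymgl,nmsdz,zhf] -> 18 lines: dbsb sfgrw kbv fapic fcu mnc sjuo wseoh nkb ymgl nmsdz zhf stwj azrp gwamw xgevt oqscc qor
Hunk 4: at line 5 remove [sjuo,wseoh] add [zatvd,ueuor] -> 18 lines: dbsb sfgrw kbv fapic fcu mnc zatvd ueuor nkb ymgl nmsdz zhf stwj azrp gwamw xgevt oqscc qor
Final line count: 18

Answer: 18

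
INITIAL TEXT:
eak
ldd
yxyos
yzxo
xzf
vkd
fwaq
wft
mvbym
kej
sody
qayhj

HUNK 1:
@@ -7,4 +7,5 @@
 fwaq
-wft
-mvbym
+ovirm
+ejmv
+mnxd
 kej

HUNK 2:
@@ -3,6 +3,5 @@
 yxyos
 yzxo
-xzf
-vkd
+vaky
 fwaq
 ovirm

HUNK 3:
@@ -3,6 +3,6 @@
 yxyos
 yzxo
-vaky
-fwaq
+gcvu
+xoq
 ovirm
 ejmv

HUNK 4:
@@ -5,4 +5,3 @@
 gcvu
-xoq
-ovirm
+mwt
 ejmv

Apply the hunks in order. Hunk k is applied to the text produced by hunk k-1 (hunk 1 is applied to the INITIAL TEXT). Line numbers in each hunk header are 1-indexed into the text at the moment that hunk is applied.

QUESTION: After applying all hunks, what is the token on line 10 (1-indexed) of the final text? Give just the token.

Answer: sody

Derivation:
Hunk 1: at line 7 remove [wft,mvbym] add [ovirm,ejmv,mnxd] -> 13 lines: eak ldd yxyos yzxo xzf vkd fwaq ovirm ejmv mnxd kej sody qayhj
Hunk 2: at line 3 remove [xzf,vkd] add [vaky] -> 12 lines: eak ldd yxyos yzxo vaky fwaq ovirm ejmv mnxd kej sody qayhj
Hunk 3: at line 3 remove [vaky,fwaq] add [gcvu,xoq] -> 12 lines: eak ldd yxyos yzxo gcvu xoq ovirm ejmv mnxd kej sody qayhj
Hunk 4: at line 5 remove [xoq,ovirm] add [mwt] -> 11 lines: eak ldd yxyos yzxo gcvu mwt ejmv mnxd kej sody qayhj
Final line 10: sody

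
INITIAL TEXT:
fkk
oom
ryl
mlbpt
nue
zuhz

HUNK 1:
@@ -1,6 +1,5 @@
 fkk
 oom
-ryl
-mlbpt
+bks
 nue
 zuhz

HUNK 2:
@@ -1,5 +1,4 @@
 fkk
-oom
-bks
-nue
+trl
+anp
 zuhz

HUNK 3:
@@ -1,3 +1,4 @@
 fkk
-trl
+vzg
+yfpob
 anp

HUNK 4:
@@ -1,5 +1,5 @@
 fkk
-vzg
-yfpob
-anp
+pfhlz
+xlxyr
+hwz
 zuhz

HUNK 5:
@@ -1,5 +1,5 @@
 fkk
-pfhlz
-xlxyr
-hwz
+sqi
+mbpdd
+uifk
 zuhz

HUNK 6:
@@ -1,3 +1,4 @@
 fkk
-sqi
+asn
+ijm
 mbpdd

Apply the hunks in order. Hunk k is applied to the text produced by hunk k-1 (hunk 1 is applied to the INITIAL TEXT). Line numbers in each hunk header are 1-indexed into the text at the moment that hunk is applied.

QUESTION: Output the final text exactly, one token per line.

Hunk 1: at line 1 remove [ryl,mlbpt] add [bks] -> 5 lines: fkk oom bks nue zuhz
Hunk 2: at line 1 remove [oom,bks,nue] add [trl,anp] -> 4 lines: fkk trl anp zuhz
Hunk 3: at line 1 remove [trl] add [vzg,yfpob] -> 5 lines: fkk vzg yfpob anp zuhz
Hunk 4: at line 1 remove [vzg,yfpob,anp] add [pfhlz,xlxyr,hwz] -> 5 lines: fkk pfhlz xlxyr hwz zuhz
Hunk 5: at line 1 remove [pfhlz,xlxyr,hwz] add [sqi,mbpdd,uifk] -> 5 lines: fkk sqi mbpdd uifk zuhz
Hunk 6: at line 1 remove [sqi] add [asn,ijm] -> 6 lines: fkk asn ijm mbpdd uifk zuhz

Answer: fkk
asn
ijm
mbpdd
uifk
zuhz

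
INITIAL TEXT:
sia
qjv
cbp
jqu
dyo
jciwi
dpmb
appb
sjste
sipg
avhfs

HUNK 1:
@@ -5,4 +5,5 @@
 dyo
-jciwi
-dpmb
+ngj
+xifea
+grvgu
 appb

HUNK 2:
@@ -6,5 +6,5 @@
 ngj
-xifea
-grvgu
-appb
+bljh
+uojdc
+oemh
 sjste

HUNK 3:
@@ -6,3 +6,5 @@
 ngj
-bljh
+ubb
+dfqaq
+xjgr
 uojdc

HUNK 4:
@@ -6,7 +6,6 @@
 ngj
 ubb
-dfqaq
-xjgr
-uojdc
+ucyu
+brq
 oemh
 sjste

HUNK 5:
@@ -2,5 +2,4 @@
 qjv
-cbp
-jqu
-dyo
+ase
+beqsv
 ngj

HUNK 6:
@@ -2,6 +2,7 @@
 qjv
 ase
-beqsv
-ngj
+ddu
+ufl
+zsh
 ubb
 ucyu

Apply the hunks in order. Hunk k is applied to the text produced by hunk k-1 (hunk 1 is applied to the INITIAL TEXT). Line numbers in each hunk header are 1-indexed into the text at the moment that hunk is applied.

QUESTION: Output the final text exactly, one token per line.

Answer: sia
qjv
ase
ddu
ufl
zsh
ubb
ucyu
brq
oemh
sjste
sipg
avhfs

Derivation:
Hunk 1: at line 5 remove [jciwi,dpmb] add [ngj,xifea,grvgu] -> 12 lines: sia qjv cbp jqu dyo ngj xifea grvgu appb sjste sipg avhfs
Hunk 2: at line 6 remove [xifea,grvgu,appb] add [bljh,uojdc,oemh] -> 12 lines: sia qjv cbp jqu dyo ngj bljh uojdc oemh sjste sipg avhfs
Hunk 3: at line 6 remove [bljh] add [ubb,dfqaq,xjgr] -> 14 lines: sia qjv cbp jqu dyo ngj ubb dfqaq xjgr uojdc oemh sjste sipg avhfs
Hunk 4: at line 6 remove [dfqaq,xjgr,uojdc] add [ucyu,brq] -> 13 lines: sia qjv cbp jqu dyo ngj ubb ucyu brq oemh sjste sipg avhfs
Hunk 5: at line 2 remove [cbp,jqu,dyo] add [ase,beqsv] -> 12 lines: sia qjv ase beqsv ngj ubb ucyu brq oemh sjste sipg avhfs
Hunk 6: at line 2 remove [beqsv,ngj] add [ddu,ufl,zsh] -> 13 lines: sia qjv ase ddu ufl zsh ubb ucyu brq oemh sjste sipg avhfs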